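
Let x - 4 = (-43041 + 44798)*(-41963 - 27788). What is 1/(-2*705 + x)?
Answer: -1/122553913 ≈ -8.1597e-9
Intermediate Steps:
x = -122552503 (x = 4 + (-43041 + 44798)*(-41963 - 27788) = 4 + 1757*(-69751) = 4 - 122552507 = -122552503)
1/(-2*705 + x) = 1/(-2*705 - 122552503) = 1/(-1410 - 122552503) = 1/(-122553913) = -1/122553913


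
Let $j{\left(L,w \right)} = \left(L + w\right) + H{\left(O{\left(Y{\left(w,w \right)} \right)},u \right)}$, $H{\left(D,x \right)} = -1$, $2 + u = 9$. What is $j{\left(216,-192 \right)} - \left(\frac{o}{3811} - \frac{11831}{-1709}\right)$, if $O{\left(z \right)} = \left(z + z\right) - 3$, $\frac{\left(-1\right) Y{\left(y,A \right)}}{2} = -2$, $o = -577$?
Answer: $\frac{105697129}{6512999} \approx 16.229$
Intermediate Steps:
$u = 7$ ($u = -2 + 9 = 7$)
$Y{\left(y,A \right)} = 4$ ($Y{\left(y,A \right)} = \left(-2\right) \left(-2\right) = 4$)
$O{\left(z \right)} = -3 + 2 z$ ($O{\left(z \right)} = 2 z - 3 = -3 + 2 z$)
$j{\left(L,w \right)} = -1 + L + w$ ($j{\left(L,w \right)} = \left(L + w\right) - 1 = -1 + L + w$)
$j{\left(216,-192 \right)} - \left(\frac{o}{3811} - \frac{11831}{-1709}\right) = \left(-1 + 216 - 192\right) - \left(- \frac{577}{3811} - \frac{11831}{-1709}\right) = 23 - \left(\left(-577\right) \frac{1}{3811} - - \frac{11831}{1709}\right) = 23 - \left(- \frac{577}{3811} + \frac{11831}{1709}\right) = 23 - \frac{44101848}{6512999} = \frac{105697129}{6512999}$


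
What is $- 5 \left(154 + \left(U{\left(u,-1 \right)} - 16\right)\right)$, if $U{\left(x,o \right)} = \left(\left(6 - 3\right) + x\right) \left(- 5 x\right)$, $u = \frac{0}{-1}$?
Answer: $-690$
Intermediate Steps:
$u = 0$ ($u = 0 \left(-1\right) = 0$)
$U{\left(x,o \right)} = - 5 x \left(3 + x\right)$ ($U{\left(x,o \right)} = \left(\left(6 - 3\right) + x\right) \left(- 5 x\right) = \left(3 + x\right) \left(- 5 x\right) = - 5 x \left(3 + x\right)$)
$- 5 \left(154 + \left(U{\left(u,-1 \right)} - 16\right)\right) = - 5 \left(154 - \left(16 + 0 \left(3 + 0\right)\right)\right) = - 5 \left(154 - \left(16 + 0 \cdot 3\right)\right) = - 5 \left(154 + \left(0 - 16\right)\right) = - 5 \left(154 - 16\right) = \left(-5\right) 138 = -690$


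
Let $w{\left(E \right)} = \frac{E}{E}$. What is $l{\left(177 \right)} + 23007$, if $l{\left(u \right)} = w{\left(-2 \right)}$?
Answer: $23008$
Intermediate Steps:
$w{\left(E \right)} = 1$
$l{\left(u \right)} = 1$
$l{\left(177 \right)} + 23007 = 1 + 23007 = 23008$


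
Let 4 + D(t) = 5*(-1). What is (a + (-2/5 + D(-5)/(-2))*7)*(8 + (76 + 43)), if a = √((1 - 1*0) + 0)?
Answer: 37719/10 ≈ 3771.9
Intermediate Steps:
D(t) = -9 (D(t) = -4 + 5*(-1) = -4 - 5 = -9)
a = 1 (a = √((1 + 0) + 0) = √(1 + 0) = √1 = 1)
(a + (-2/5 + D(-5)/(-2))*7)*(8 + (76 + 43)) = (1 + (-2/5 - 9/(-2))*7)*(8 + (76 + 43)) = (1 + (-2*⅕ - 9*(-½))*7)*(8 + 119) = (1 + (-⅖ + 9/2)*7)*127 = (1 + (41/10)*7)*127 = (1 + 287/10)*127 = (297/10)*127 = 37719/10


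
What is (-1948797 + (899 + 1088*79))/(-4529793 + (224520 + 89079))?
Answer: 930973/2108097 ≈ 0.44162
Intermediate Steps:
(-1948797 + (899 + 1088*79))/(-4529793 + (224520 + 89079)) = (-1948797 + (899 + 85952))/(-4529793 + 313599) = (-1948797 + 86851)/(-4216194) = -1861946*(-1/4216194) = 930973/2108097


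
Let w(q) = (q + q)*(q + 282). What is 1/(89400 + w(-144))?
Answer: 1/49656 ≈ 2.0139e-5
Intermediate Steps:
w(q) = 2*q*(282 + q) (w(q) = (2*q)*(282 + q) = 2*q*(282 + q))
1/(89400 + w(-144)) = 1/(89400 + 2*(-144)*(282 - 144)) = 1/(89400 + 2*(-144)*138) = 1/(89400 - 39744) = 1/49656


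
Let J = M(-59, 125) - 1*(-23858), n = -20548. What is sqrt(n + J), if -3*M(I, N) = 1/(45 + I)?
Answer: sqrt(5838882)/42 ≈ 57.533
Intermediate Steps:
M(I, N) = -1/(3*(45 + I))
J = 1002037/42 (J = -1/(135 + 3*(-59)) - 1*(-23858) = -1/(135 - 177) + 23858 = -1/(-42) + 23858 = -1*(-1/42) + 23858 = 1/42 + 23858 = 1002037/42 ≈ 23858.)
sqrt(n + J) = sqrt(-20548 + 1002037/42) = sqrt(139021/42) = sqrt(5838882)/42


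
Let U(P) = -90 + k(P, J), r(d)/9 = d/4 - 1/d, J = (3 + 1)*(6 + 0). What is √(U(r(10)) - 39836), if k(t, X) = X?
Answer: I*√39902 ≈ 199.75*I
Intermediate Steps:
J = 24 (J = 4*6 = 24)
r(d) = -9/d + 9*d/4 (r(d) = 9*(d/4 - 1/d) = 9*(-1/d + d/4) = -9/d + 9*d/4)
U(P) = -66 (U(P) = -90 + 24 = -66)
√(U(r(10)) - 39836) = √(-66 - 39836) = √(-39902) = I*√39902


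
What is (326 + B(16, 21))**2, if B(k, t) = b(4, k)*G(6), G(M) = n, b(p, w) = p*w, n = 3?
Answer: 268324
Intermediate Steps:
G(M) = 3
B(k, t) = 12*k (B(k, t) = (4*k)*3 = 12*k)
(326 + B(16, 21))**2 = (326 + 12*16)**2 = (326 + 192)**2 = 518**2 = 268324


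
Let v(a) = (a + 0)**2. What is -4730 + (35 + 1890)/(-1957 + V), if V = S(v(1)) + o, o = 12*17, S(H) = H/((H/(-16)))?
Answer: -8369295/1769 ≈ -4731.1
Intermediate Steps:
v(a) = a**2
S(H) = -16 (S(H) = H/((H*(-1/16))) = H/((-H/16)) = H*(-16/H) = -16)
o = 204
V = 188 (V = -16 + 204 = 188)
-4730 + (35 + 1890)/(-1957 + V) = -4730 + (35 + 1890)/(-1957 + 188) = -4730 + 1925/(-1769) = -4730 + 1925*(-1/1769) = -4730 - 1925/1769 = -8369295/1769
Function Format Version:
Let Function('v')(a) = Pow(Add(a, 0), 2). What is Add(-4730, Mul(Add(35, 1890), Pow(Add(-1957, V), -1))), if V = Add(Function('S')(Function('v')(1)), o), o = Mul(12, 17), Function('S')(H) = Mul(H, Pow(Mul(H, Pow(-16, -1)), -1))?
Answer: Rational(-8369295, 1769) ≈ -4731.1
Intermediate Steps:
Function('v')(a) = Pow(a, 2)
Function('S')(H) = -16 (Function('S')(H) = Mul(H, Pow(Mul(H, Rational(-1, 16)), -1)) = Mul(H, Pow(Mul(Rational(-1, 16), H), -1)) = Mul(H, Mul(-16, Pow(H, -1))) = -16)
o = 204
V = 188 (V = Add(-16, 204) = 188)
Add(-4730, Mul(Add(35, 1890), Pow(Add(-1957, V), -1))) = Add(-4730, Mul(Add(35, 1890), Pow(Add(-1957, 188), -1))) = Add(-4730, Mul(1925, Pow(-1769, -1))) = Add(-4730, Mul(1925, Rational(-1, 1769))) = Add(-4730, Rational(-1925, 1769)) = Rational(-8369295, 1769)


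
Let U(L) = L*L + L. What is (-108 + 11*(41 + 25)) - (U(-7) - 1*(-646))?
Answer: -70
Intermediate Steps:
U(L) = L + L² (U(L) = L² + L = L + L²)
(-108 + 11*(41 + 25)) - (U(-7) - 1*(-646)) = (-108 + 11*(41 + 25)) - (-7*(1 - 7) - 1*(-646)) = (-108 + 11*66) - (-7*(-6) + 646) = (-108 + 726) - (42 + 646) = 618 - 1*688 = 618 - 688 = -70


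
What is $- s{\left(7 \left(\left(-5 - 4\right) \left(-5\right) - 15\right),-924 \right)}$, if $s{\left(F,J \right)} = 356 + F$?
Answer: $-566$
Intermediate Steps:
$- s{\left(7 \left(\left(-5 - 4\right) \left(-5\right) - 15\right),-924 \right)} = - (356 + 7 \left(\left(-5 - 4\right) \left(-5\right) - 15\right)) = - (356 + 7 \left(\left(-9\right) \left(-5\right) - 15\right)) = - (356 + 7 \left(45 - 15\right)) = - (356 + 7 \cdot 30) = - (356 + 210) = \left(-1\right) 566 = -566$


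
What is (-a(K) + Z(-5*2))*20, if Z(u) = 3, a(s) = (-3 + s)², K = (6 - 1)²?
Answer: -9620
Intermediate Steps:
K = 25 (K = 5² = 25)
(-a(K) + Z(-5*2))*20 = (-(-3 + 25)² + 3)*20 = (-1*22² + 3)*20 = (-1*484 + 3)*20 = (-484 + 3)*20 = -481*20 = -9620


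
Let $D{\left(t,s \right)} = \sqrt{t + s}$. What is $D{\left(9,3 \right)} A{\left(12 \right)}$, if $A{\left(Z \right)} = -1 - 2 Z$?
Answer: $- 50 \sqrt{3} \approx -86.603$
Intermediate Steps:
$D{\left(t,s \right)} = \sqrt{s + t}$
$D{\left(9,3 \right)} A{\left(12 \right)} = \sqrt{3 + 9} \left(-1 - 24\right) = \sqrt{12} \left(-1 - 24\right) = 2 \sqrt{3} \left(-25\right) = - 50 \sqrt{3}$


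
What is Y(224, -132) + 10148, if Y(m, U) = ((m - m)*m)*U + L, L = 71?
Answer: 10219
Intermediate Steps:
Y(m, U) = 71 (Y(m, U) = ((m - m)*m)*U + 71 = (0*m)*U + 71 = 0*U + 71 = 0 + 71 = 71)
Y(224, -132) + 10148 = 71 + 10148 = 10219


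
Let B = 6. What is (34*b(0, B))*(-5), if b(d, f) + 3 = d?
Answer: 510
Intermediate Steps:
b(d, f) = -3 + d
(34*b(0, B))*(-5) = (34*(-3 + 0))*(-5) = (34*(-3))*(-5) = -102*(-5) = 510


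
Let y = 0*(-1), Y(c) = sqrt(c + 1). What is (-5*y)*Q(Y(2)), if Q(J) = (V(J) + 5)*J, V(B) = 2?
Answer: 0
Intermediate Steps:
Y(c) = sqrt(1 + c)
y = 0
Q(J) = 7*J (Q(J) = (2 + 5)*J = 7*J)
(-5*y)*Q(Y(2)) = (-5*0)*(7*sqrt(1 + 2)) = 0*(7*sqrt(3)) = 0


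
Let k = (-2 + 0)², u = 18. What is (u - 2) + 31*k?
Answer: 140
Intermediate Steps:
k = 4 (k = (-2)² = 4)
(u - 2) + 31*k = (18 - 2) + 31*4 = 16 + 124 = 140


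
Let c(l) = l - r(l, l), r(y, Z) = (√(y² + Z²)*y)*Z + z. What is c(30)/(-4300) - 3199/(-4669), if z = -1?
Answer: 1944423/2868100 + 270*√2/43 ≈ 9.5579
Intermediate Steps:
r(y, Z) = -1 + Z*y*√(Z² + y²) (r(y, Z) = (√(y² + Z²)*y)*Z - 1 = (√(Z² + y²)*y)*Z - 1 = (y*√(Z² + y²))*Z - 1 = Z*y*√(Z² + y²) - 1 = -1 + Z*y*√(Z² + y²))
c(l) = 1 + l - √2*l²*√(l²) (c(l) = l - (-1 + l*l*√(l² + l²)) = l - (-1 + l*l*√(2*l²)) = l - (-1 + l*l*(√2*√(l²))) = l - (-1 + √2*l²*√(l²)) = l + (1 - √2*l²*√(l²)) = 1 + l - √2*l²*√(l²))
c(30)/(-4300) - 3199/(-4669) = (1 + 30 - 1*√2*30²*√(30²))/(-4300) - 3199/(-4669) = (1 + 30 - 1*√2*900*√900)*(-1/4300) - 3199*(-1/4669) = (1 + 30 - 1*√2*900*30)*(-1/4300) + 457/667 = (1 + 30 - 27000*√2)*(-1/4300) + 457/667 = (31 - 27000*√2)*(-1/4300) + 457/667 = (-31/4300 + 270*√2/43) + 457/667 = 1944423/2868100 + 270*√2/43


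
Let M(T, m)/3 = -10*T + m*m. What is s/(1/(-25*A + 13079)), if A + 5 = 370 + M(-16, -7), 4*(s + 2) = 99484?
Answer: -291489549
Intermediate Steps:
s = 24869 (s = -2 + (1/4)*99484 = -2 + 24871 = 24869)
M(T, m) = -30*T + 3*m**2 (M(T, m) = 3*(-10*T + m*m) = 3*(-10*T + m**2) = 3*(m**2 - 10*T) = -30*T + 3*m**2)
A = 992 (A = -5 + (370 + (-30*(-16) + 3*(-7)**2)) = -5 + (370 + (480 + 3*49)) = -5 + (370 + (480 + 147)) = -5 + (370 + 627) = -5 + 997 = 992)
s/(1/(-25*A + 13079)) = 24869/(1/(-25*992 + 13079)) = 24869/(1/(-24800 + 13079)) = 24869/(1/(-11721)) = 24869/(-1/11721) = 24869*(-11721) = -291489549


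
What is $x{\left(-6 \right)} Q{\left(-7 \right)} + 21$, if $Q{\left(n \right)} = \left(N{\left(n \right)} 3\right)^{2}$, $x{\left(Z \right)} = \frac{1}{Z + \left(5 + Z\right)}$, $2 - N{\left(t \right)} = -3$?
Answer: $- \frac{78}{7} \approx -11.143$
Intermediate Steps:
$N{\left(t \right)} = 5$ ($N{\left(t \right)} = 2 - -3 = 2 + 3 = 5$)
$x{\left(Z \right)} = \frac{1}{5 + 2 Z}$
$Q{\left(n \right)} = 225$ ($Q{\left(n \right)} = \left(5 \cdot 3\right)^{2} = 15^{2} = 225$)
$x{\left(-6 \right)} Q{\left(-7 \right)} + 21 = \frac{1}{5 + 2 \left(-6\right)} 225 + 21 = \frac{1}{5 - 12} \cdot 225 + 21 = \frac{1}{-7} \cdot 225 + 21 = \left(- \frac{1}{7}\right) 225 + 21 = - \frac{225}{7} + 21 = - \frac{78}{7}$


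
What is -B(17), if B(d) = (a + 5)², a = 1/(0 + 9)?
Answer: -2116/81 ≈ -26.123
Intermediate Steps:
a = ⅑ (a = 1/9 = ⅑ ≈ 0.11111)
B(d) = 2116/81 (B(d) = (⅑ + 5)² = (46/9)² = 2116/81)
-B(17) = -1*2116/81 = -2116/81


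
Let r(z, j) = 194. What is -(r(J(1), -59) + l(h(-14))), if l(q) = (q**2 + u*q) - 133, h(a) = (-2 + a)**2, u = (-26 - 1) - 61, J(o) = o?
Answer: -43069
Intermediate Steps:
u = -88 (u = -27 - 61 = -88)
l(q) = -133 + q**2 - 88*q (l(q) = (q**2 - 88*q) - 133 = -133 + q**2 - 88*q)
-(r(J(1), -59) + l(h(-14))) = -(194 + (-133 + ((-2 - 14)**2)**2 - 88*(-2 - 14)**2)) = -(194 + (-133 + ((-16)**2)**2 - 88*(-16)**2)) = -(194 + (-133 + 256**2 - 88*256)) = -(194 + (-133 + 65536 - 22528)) = -(194 + 42875) = -1*43069 = -43069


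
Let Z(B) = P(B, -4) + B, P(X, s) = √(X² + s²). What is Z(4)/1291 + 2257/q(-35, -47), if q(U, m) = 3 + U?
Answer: -2913659/41312 + 4*√2/1291 ≈ -70.524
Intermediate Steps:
Z(B) = B + √(16 + B²) (Z(B) = √(B² + (-4)²) + B = √(B² + 16) + B = √(16 + B²) + B = B + √(16 + B²))
Z(4)/1291 + 2257/q(-35, -47) = (4 + √(16 + 4²))/1291 + 2257/(3 - 35) = (4 + √(16 + 16))*(1/1291) + 2257/(-32) = (4 + √32)*(1/1291) + 2257*(-1/32) = (4 + 4*√2)*(1/1291) - 2257/32 = (4/1291 + 4*√2/1291) - 2257/32 = -2913659/41312 + 4*√2/1291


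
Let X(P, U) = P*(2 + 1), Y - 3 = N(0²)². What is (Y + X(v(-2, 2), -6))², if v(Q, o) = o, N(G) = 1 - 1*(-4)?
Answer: 1156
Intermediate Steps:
N(G) = 5 (N(G) = 1 + 4 = 5)
Y = 28 (Y = 3 + 5² = 3 + 25 = 28)
X(P, U) = 3*P (X(P, U) = P*3 = 3*P)
(Y + X(v(-2, 2), -6))² = (28 + 3*2)² = (28 + 6)² = 34² = 1156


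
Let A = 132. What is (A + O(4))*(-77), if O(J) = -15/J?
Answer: -39501/4 ≈ -9875.3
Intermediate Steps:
(A + O(4))*(-77) = (132 - 15/4)*(-77) = (513/4)*(-77) = -39501/4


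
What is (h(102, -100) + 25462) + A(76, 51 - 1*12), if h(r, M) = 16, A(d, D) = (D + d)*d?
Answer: 34218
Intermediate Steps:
A(d, D) = d*(D + d)
(h(102, -100) + 25462) + A(76, 51 - 1*12) = (16 + 25462) + 76*((51 - 1*12) + 76) = 25478 + 76*((51 - 12) + 76) = 25478 + 76*(39 + 76) = 25478 + 76*115 = 25478 + 8740 = 34218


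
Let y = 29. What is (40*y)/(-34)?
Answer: -580/17 ≈ -34.118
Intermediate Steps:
(40*y)/(-34) = (40*29)/(-34) = 1160*(-1/34) = -580/17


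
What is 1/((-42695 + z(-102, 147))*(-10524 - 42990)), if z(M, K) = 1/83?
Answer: 83/189636705576 ≈ 4.3768e-10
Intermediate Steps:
z(M, K) = 1/83
1/((-42695 + z(-102, 147))*(-10524 - 42990)) = 1/((-42695 + 1/83)*(-10524 - 42990)) = 1/(-3543684/83*(-53514)) = 1/(189636705576/83) = 83/189636705576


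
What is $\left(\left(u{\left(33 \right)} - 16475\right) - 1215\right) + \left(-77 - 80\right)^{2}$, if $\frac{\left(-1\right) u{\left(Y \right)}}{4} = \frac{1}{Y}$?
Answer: $\frac{229643}{33} \approx 6958.9$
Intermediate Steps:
$u{\left(Y \right)} = - \frac{4}{Y}$
$\left(\left(u{\left(33 \right)} - 16475\right) - 1215\right) + \left(-77 - 80\right)^{2} = \left(\left(- \frac{4}{33} - 16475\right) - 1215\right) + \left(-77 - 80\right)^{2} = \left(\left(\left(-4\right) \frac{1}{33} - 16475\right) - 1215\right) + \left(-157\right)^{2} = \left(\left(- \frac{4}{33} - 16475\right) - 1215\right) + 24649 = \left(- \frac{543679}{33} - 1215\right) + 24649 = - \frac{583774}{33} + 24649 = \frac{229643}{33}$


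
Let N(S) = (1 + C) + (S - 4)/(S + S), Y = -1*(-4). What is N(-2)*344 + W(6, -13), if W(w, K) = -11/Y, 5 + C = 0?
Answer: -3451/4 ≈ -862.75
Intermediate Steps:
C = -5 (C = -5 + 0 = -5)
Y = 4
W(w, K) = -11/4
N(S) = -4 + (-4 + S)/(2*S) (N(S) = (1 - 5) + (S - 4)/(S + S) = -4 + (-4 + S)/((2*S)) = -4 + (-4 + S)*(1/(2*S)) = -4 + (-4 + S)/(2*S))
N(-2)*344 + W(6, -13) = (-7/2 - 2/(-2))*344 - 11/4 = (-7/2 - 2*(-½))*344 - 11/4 = (-7/2 + 1)*344 - 11/4 = -5/2*344 - 11/4 = -860 - 11/4 = -3451/4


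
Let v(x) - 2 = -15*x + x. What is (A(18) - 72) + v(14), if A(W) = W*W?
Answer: 58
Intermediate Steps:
A(W) = W²
v(x) = 2 - 14*x (v(x) = 2 + (-15*x + x) = 2 - 14*x)
(A(18) - 72) + v(14) = (18² - 72) + (2 - 14*14) = (324 - 72) + (2 - 196) = 252 - 194 = 58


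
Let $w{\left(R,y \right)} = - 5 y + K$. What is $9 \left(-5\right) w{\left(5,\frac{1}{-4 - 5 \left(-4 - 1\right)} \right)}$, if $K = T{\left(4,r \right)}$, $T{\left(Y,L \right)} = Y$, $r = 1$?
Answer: $- \frac{1185}{7} \approx -169.29$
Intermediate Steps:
$K = 4$
$w{\left(R,y \right)} = 4 - 5 y$ ($w{\left(R,y \right)} = - 5 y + 4 = 4 - 5 y$)
$9 \left(-5\right) w{\left(5,\frac{1}{-4 - 5 \left(-4 - 1\right)} \right)} = 9 \left(-5\right) \left(4 - \frac{5}{-4 - 5 \left(-4 - 1\right)}\right) = - 45 \left(4 - \frac{5}{-4 - -25}\right) = - 45 \left(4 - \frac{5}{-4 + 25}\right) = - 45 \left(4 - \frac{5}{21}\right) = \left(-45\right) \frac{79}{21} = - \frac{1185}{7}$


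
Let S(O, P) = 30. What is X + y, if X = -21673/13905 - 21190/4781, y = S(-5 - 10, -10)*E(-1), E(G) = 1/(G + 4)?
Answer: 266532487/66479805 ≈ 4.0092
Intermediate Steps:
E(G) = 1/(4 + G)
y = 10 (y = 30/(4 - 1) = 30/3 = 30*(⅓) = 10)
X = -398265563/66479805 (X = -21673*1/13905 - 21190*1/4781 = -21673/13905 - 21190/4781 = -398265563/66479805 ≈ -5.9908)
X + y = -398265563/66479805 + 10 = 266532487/66479805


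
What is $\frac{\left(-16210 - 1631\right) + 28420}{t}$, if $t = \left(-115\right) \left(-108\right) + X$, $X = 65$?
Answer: $\frac{10579}{12485} \approx 0.84734$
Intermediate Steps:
$t = 12485$ ($t = \left(-115\right) \left(-108\right) + 65 = 12420 + 65 = 12485$)
$\frac{\left(-16210 - 1631\right) + 28420}{t} = \frac{\left(-16210 - 1631\right) + 28420}{12485} = \left(-17841 + 28420\right) \frac{1}{12485} = 10579 \cdot \frac{1}{12485} = \frac{10579}{12485}$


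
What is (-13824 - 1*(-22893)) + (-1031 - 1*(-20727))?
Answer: 28765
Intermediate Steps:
(-13824 - 1*(-22893)) + (-1031 - 1*(-20727)) = (-13824 + 22893) + (-1031 + 20727) = 9069 + 19696 = 28765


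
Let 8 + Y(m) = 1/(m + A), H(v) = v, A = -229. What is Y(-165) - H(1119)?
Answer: -444039/394 ≈ -1127.0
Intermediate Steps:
Y(m) = -8 + 1/(-229 + m) (Y(m) = -8 + 1/(m - 229) = -8 + 1/(-229 + m))
Y(-165) - H(1119) = (1833 - 8*(-165))/(-229 - 165) - 1*1119 = (1833 + 1320)/(-394) - 1119 = -1/394*3153 - 1119 = -3153/394 - 1119 = -444039/394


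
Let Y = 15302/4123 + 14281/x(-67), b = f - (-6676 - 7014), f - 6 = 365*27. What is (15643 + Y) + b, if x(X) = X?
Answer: 1538447775/39463 ≈ 38985.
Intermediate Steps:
f = 9861 (f = 6 + 365*27 = 6 + 9855 = 9861)
b = 23551 (b = 9861 - (-6676 - 7014) = 9861 - 1*(-13690) = 9861 + 13690 = 23551)
Y = -8265047/39463 (Y = 15302/4123 + 14281/(-67) = 15302*(1/4123) + 14281*(-1/67) = 2186/589 - 14281/67 = -8265047/39463 ≈ -209.44)
(15643 + Y) + b = (15643 - 8265047/39463) + 23551 = 609054662/39463 + 23551 = 1538447775/39463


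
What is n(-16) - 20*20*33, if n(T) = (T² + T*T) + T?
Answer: -12704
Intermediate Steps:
n(T) = T + 2*T² (n(T) = (T² + T²) + T = 2*T² + T = T + 2*T²)
n(-16) - 20*20*33 = -16*(1 + 2*(-16)) - 20*20*33 = -16*(1 - 32) - 400*33 = -16*(-31) - 1*13200 = 496 - 13200 = -12704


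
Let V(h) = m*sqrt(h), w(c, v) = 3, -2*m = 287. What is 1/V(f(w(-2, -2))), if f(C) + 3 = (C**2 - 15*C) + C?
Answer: I/861 ≈ 0.0011614*I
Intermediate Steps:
m = -287/2 (m = -1/2*287 = -287/2 ≈ -143.50)
f(C) = -3 + C**2 - 14*C (f(C) = -3 + ((C**2 - 15*C) + C) = -3 + (C**2 - 14*C) = -3 + C**2 - 14*C)
V(h) = -287*sqrt(h)/2
1/V(f(w(-2, -2))) = 1/(-287*sqrt(-3 + 3**2 - 14*3)/2) = 1/(-287*sqrt(-3 + 9 - 42)/2) = 1/(-861*I) = I/861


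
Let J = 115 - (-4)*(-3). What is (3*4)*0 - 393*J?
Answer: -40479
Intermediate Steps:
J = 103 (J = 115 - 1*12 = 115 - 12 = 103)
(3*4)*0 - 393*J = (3*4)*0 - 393*103 = 12*0 - 40479 = 0 - 40479 = -40479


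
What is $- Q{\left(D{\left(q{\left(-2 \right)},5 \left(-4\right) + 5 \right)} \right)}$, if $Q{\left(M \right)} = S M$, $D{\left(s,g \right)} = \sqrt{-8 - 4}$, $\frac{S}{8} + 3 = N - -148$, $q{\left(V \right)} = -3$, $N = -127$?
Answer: $- 288 i \sqrt{3} \approx - 498.83 i$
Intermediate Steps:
$S = 144$ ($S = -24 + 8 \left(-127 - -148\right) = -24 + 8 \left(-127 + 148\right) = -24 + 8 \cdot 21 = -24 + 168 = 144$)
$D{\left(s,g \right)} = 2 i \sqrt{3}$ ($D{\left(s,g \right)} = \sqrt{-12} = 2 i \sqrt{3}$)
$Q{\left(M \right)} = 144 M$
$- Q{\left(D{\left(q{\left(-2 \right)},5 \left(-4\right) + 5 \right)} \right)} = - 144 \cdot 2 i \sqrt{3} = - 288 i \sqrt{3}$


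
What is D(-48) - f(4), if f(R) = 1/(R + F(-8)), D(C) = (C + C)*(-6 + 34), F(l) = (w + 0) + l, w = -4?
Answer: -21503/8 ≈ -2687.9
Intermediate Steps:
F(l) = -4 + l (F(l) = (-4 + 0) + l = -4 + l)
D(C) = 56*C (D(C) = (2*C)*28 = 56*C)
f(R) = 1/(-12 + R) (f(R) = 1/(R + (-4 - 8)) = 1/(R - 12) = 1/(-12 + R))
D(-48) - f(4) = 56*(-48) - 1/(-12 + 4) = -2688 - 1/(-8) = -2688 - 1*(-⅛) = -2688 + ⅛ = -21503/8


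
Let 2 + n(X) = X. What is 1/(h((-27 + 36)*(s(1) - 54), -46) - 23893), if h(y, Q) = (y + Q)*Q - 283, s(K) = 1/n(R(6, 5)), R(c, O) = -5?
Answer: 7/2486 ≈ 0.0028158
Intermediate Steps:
n(X) = -2 + X
s(K) = -⅐ (s(K) = 1/(-2 - 5) = 1/(-7) = -⅐)
h(y, Q) = -283 + Q*(Q + y) (h(y, Q) = (Q + y)*Q - 283 = Q*(Q + y) - 283 = -283 + Q*(Q + y))
1/(h((-27 + 36)*(s(1) - 54), -46) - 23893) = 1/((-283 + (-46)² - 46*(-27 + 36)*(-⅐ - 54)) - 23893) = 1/((-283 + 2116 - 414*(-379)/7) - 23893) = 1/((-283 + 2116 - 46*(-3411/7)) - 23893) = 1/((-283 + 2116 + 156906/7) - 23893) = 1/(169737/7 - 23893) = 1/(2486/7) = 7/2486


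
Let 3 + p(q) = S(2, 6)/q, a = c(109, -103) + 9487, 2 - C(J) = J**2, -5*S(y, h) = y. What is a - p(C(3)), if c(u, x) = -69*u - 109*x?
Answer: 461858/35 ≈ 13196.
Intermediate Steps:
S(y, h) = -y/5
c(u, x) = -109*x - 69*u
C(J) = 2 - J**2
a = 13193 (a = (-109*(-103) - 69*109) + 9487 = (11227 - 7521) + 9487 = 3706 + 9487 = 13193)
p(q) = -3 - 2/(5*q) (p(q) = -3 + (-1/5*2)/q = -3 - 2/(5*q))
a - p(C(3)) = 13193 - (-3 - 2/(5*(2 - 1*3**2))) = 13193 - (-3 - 2/(5*(2 - 1*9))) = 13193 - (-3 - 2/(5*(2 - 9))) = 13193 - (-3 - 2/5/(-7)) = 13193 - (-3 - 2/5*(-1/7)) = 13193 - (-3 + 2/35) = 13193 - 1*(-103/35) = 13193 + 103/35 = 461858/35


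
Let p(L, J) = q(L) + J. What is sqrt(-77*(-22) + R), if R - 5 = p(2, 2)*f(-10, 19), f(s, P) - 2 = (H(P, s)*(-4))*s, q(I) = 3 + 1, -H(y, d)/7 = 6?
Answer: I*sqrt(8369) ≈ 91.482*I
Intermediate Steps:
H(y, d) = -42 (H(y, d) = -7*6 = -42)
q(I) = 4
f(s, P) = 2 + 168*s (f(s, P) = 2 + (-42*(-4))*s = 2 + 168*s)
p(L, J) = 4 + J
R = -10063 (R = 5 + (4 + 2)*(2 + 168*(-10)) = 5 + 6*(2 - 1680) = 5 + 6*(-1678) = 5 - 10068 = -10063)
sqrt(-77*(-22) + R) = sqrt(-77*(-22) - 10063) = sqrt(1694 - 10063) = sqrt(-8369) = I*sqrt(8369)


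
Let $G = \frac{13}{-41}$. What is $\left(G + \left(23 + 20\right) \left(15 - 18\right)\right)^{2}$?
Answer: $\frac{28111204}{1681} \approx 16723.0$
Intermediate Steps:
$G = - \frac{13}{41}$ ($G = 13 \left(- \frac{1}{41}\right) = - \frac{13}{41} \approx -0.31707$)
$\left(G + \left(23 + 20\right) \left(15 - 18\right)\right)^{2} = \left(- \frac{13}{41} + \left(23 + 20\right) \left(15 - 18\right)\right)^{2} = \left(- \frac{13}{41} + 43 \left(-3\right)\right)^{2} = \left(- \frac{13}{41} - 129\right)^{2} = \left(- \frac{5302}{41}\right)^{2} = \frac{28111204}{1681}$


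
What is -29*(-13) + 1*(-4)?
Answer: 373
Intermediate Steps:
-29*(-13) + 1*(-4) = 377 - 4 = 373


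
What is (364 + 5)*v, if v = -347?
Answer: -128043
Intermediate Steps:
(364 + 5)*v = (364 + 5)*(-347) = 369*(-347) = -128043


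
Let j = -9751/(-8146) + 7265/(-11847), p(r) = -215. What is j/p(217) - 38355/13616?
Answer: -398292085278931/141257267582640 ≈ -2.8196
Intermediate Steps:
j = 56339407/96505662 (j = -9751*(-1/8146) + 7265*(-1/11847) = 9751/8146 - 7265/11847 = 56339407/96505662 ≈ 0.58379)
j/p(217) - 38355/13616 = (56339407/96505662)/(-215) - 38355/13616 = (56339407/96505662)*(-1/215) - 38355*1/13616 = -56339407/20748717330 - 38355/13616 = -398292085278931/141257267582640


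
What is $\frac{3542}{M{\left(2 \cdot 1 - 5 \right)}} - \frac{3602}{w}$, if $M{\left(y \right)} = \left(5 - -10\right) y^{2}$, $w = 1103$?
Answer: $\frac{3420556}{148905} \approx 22.971$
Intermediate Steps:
$M{\left(y \right)} = 15 y^{2}$ ($M{\left(y \right)} = \left(5 + 10\right) y^{2} = 15 y^{2}$)
$\frac{3542}{M{\left(2 \cdot 1 - 5 \right)}} - \frac{3602}{w} = \frac{3542}{15 \left(2 \cdot 1 - 5\right)^{2}} - \frac{3602}{1103} = \frac{3542}{15 \left(2 - 5\right)^{2}} - \frac{3602}{1103} = \frac{3542}{15 \left(-3\right)^{2}} - \frac{3602}{1103} = \frac{3542}{15 \cdot 9} - \frac{3602}{1103} = \frac{3542}{135} - \frac{3602}{1103} = \frac{3420556}{148905}$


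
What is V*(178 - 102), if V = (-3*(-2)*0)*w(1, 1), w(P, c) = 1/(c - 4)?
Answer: 0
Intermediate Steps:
w(P, c) = 1/(-4 + c)
V = 0 (V = (-3*(-2)*0)/(-4 + 1) = (6*0)/(-3) = 0*(-⅓) = 0)
V*(178 - 102) = 0*(178 - 102) = 0*76 = 0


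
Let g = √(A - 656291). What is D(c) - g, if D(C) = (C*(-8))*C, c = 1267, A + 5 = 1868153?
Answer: -12842312 - √1211857 ≈ -1.2843e+7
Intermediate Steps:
A = 1868148 (A = -5 + 1868153 = 1868148)
D(C) = -8*C² (D(C) = (-8*C)*C = -8*C²)
g = √1211857 (g = √(1868148 - 656291) = √1211857 ≈ 1100.8)
D(c) - g = -8*1267² - √1211857 = -8*1605289 - √1211857 = -12842312 - √1211857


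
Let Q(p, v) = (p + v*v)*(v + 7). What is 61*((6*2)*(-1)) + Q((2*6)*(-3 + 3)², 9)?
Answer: 564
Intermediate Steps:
Q(p, v) = (7 + v)*(p + v²) (Q(p, v) = (p + v²)*(7 + v) = (7 + v)*(p + v²))
61*((6*2)*(-1)) + Q((2*6)*(-3 + 3)², 9) = 61*((6*2)*(-1)) + (9³ + 7*((2*6)*(-3 + 3)²) + 7*9² + ((2*6)*(-3 + 3)²)*9) = 61*(12*(-1)) + (729 + 7*(12*0²) + 7*81 + (12*0²)*9) = 61*(-12) + (729 + 7*(12*0) + 567 + (12*0)*9) = -732 + (729 + 7*0 + 567 + 0*9) = -732 + (729 + 0 + 567 + 0) = -732 + 1296 = 564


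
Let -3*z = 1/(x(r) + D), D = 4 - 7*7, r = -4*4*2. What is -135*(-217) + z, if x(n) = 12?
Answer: 2900206/99 ≈ 29295.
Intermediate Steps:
r = -32 (r = -16*2 = -32)
D = -45 (D = 4 - 49 = -45)
z = 1/99 (z = -1/(3*(12 - 45)) = -⅓/(-33) = -⅓*(-1/33) = 1/99 ≈ 0.010101)
-135*(-217) + z = -135*(-217) + 1/99 = 29295 + 1/99 = 2900206/99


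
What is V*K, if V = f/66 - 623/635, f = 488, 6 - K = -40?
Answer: 6181526/20955 ≈ 294.99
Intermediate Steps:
K = 46 (K = 6 - 1*(-40) = 6 + 40 = 46)
V = 134381/20955 (V = 488/66 - 623/635 = 488*(1/66) - 623*1/635 = 244/33 - 623/635 = 134381/20955 ≈ 6.4128)
V*K = (134381/20955)*46 = 6181526/20955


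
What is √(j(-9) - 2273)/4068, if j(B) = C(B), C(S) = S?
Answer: I*√2282/4068 ≈ 0.011743*I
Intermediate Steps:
j(B) = B
√(j(-9) - 2273)/4068 = √(-9 - 2273)/4068 = √(-2282)*(1/4068) = (I*√2282)*(1/4068) = I*√2282/4068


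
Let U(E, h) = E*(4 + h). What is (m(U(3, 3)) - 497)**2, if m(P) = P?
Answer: 226576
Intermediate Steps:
(m(U(3, 3)) - 497)**2 = (3*(4 + 3) - 497)**2 = (3*7 - 497)**2 = (21 - 497)**2 = (-476)**2 = 226576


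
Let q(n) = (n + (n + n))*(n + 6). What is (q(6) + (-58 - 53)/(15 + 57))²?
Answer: 26491609/576 ≈ 45992.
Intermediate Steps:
q(n) = 3*n*(6 + n) (q(n) = (n + 2*n)*(6 + n) = (3*n)*(6 + n) = 3*n*(6 + n))
(q(6) + (-58 - 53)/(15 + 57))² = (3*6*(6 + 6) + (-58 - 53)/(15 + 57))² = (3*6*12 - 111/72)² = (216 - 111*1/72)² = (216 - 37/24)² = (5147/24)² = 26491609/576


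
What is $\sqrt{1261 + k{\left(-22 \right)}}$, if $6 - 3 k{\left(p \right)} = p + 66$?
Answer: $\frac{\sqrt{11235}}{3} \approx 35.332$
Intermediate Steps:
$k{\left(p \right)} = -20 - \frac{p}{3}$ ($k{\left(p \right)} = 2 - \frac{p + 66}{3} = 2 - \frac{66 + p}{3} = 2 - \left(22 + \frac{p}{3}\right) = -20 - \frac{p}{3}$)
$\sqrt{1261 + k{\left(-22 \right)}} = \sqrt{1261 - \frac{38}{3}} = \sqrt{\frac{3745}{3}} = \frac{\sqrt{11235}}{3}$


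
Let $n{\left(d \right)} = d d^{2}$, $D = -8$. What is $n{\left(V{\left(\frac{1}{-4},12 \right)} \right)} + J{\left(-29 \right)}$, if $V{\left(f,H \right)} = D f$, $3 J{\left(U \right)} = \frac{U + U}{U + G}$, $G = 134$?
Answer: $\frac{2462}{315} \approx 7.8159$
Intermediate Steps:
$J{\left(U \right)} = \frac{2 U}{3 \left(134 + U\right)}$ ($J{\left(U \right)} = \frac{\left(U + U\right) \frac{1}{U + 134}}{3} = \frac{2 U \frac{1}{134 + U}}{3} = \frac{2 U}{3 \left(134 + U\right)}$)
$V{\left(f,H \right)} = - 8 f$
$n{\left(d \right)} = d^{3}$
$n{\left(V{\left(\frac{1}{-4},12 \right)} \right)} + J{\left(-29 \right)} = \left(- \frac{8}{-4}\right)^{3} + \frac{2}{3} \left(-29\right) \frac{1}{134 - 29} = \left(\left(-8\right) \left(- \frac{1}{4}\right)\right)^{3} + \frac{2}{3} \left(-29\right) \frac{1}{105} = 2^{3} + \frac{2}{3} \left(-29\right) \frac{1}{105} = 8 - \frac{58}{315} = \frac{2462}{315}$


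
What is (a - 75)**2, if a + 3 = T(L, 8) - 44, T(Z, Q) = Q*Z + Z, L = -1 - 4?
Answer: 27889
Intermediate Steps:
L = -5
T(Z, Q) = Z + Q*Z
a = -92 (a = -3 + (-5*(1 + 8) - 44) = -3 + (-5*9 - 44) = -3 + (-45 - 44) = -3 - 89 = -92)
(a - 75)**2 = (-92 - 75)**2 = (-167)**2 = 27889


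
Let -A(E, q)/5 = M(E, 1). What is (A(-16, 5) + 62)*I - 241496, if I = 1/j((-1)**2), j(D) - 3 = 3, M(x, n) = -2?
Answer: -241484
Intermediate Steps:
A(E, q) = 10 (A(E, q) = -5*(-2) = 10)
j(D) = 6 (j(D) = 3 + 3 = 6)
I = 1/6 ≈ 0.16667
(A(-16, 5) + 62)*I - 241496 = (10 + 62)*(1/6) - 241496 = 72*(1/6) - 241496 = 12 - 241496 = -241484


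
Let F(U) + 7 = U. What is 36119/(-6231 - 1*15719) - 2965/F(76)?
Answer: -67573961/1514550 ≈ -44.617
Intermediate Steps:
F(U) = -7 + U
36119/(-6231 - 1*15719) - 2965/F(76) = 36119/(-6231 - 1*15719) - 2965/(-7 + 76) = 36119/(-6231 - 15719) - 2965/69 = 36119/(-21950) - 2965*1/69 = 36119*(-1/21950) - 2965/69 = -36119/21950 - 2965/69 = -67573961/1514550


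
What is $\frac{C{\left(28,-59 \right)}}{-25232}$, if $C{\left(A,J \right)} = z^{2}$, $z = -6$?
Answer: $- \frac{9}{6308} \approx -0.0014268$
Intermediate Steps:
$C{\left(A,J \right)} = 36$ ($C{\left(A,J \right)} = \left(-6\right)^{2} = 36$)
$\frac{C{\left(28,-59 \right)}}{-25232} = \frac{36}{-25232} = 36 \left(- \frac{1}{25232}\right) = - \frac{9}{6308}$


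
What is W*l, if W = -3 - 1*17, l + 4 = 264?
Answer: -5200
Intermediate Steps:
l = 260 (l = -4 + 264 = 260)
W = -20 (W = -3 - 17 = -20)
W*l = -20*260 = -5200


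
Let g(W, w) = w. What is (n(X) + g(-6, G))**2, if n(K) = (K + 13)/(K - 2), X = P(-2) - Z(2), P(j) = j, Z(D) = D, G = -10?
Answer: 529/4 ≈ 132.25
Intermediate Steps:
X = -4 (X = -2 - 1*2 = -2 - 2 = -4)
n(K) = (13 + K)/(-2 + K)
(n(X) + g(-6, G))**2 = ((13 - 4)/(-2 - 4) - 10)**2 = (9/(-6) - 10)**2 = (-1/6*9 - 10)**2 = (-3/2 - 10)**2 = (-23/2)**2 = 529/4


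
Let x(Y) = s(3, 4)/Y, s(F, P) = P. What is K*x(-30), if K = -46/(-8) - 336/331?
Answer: -6269/9930 ≈ -0.63132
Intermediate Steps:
K = 6269/1324 (K = -46*(-1/8) - 336*1/331 = 23/4 - 336/331 = 6269/1324 ≈ 4.7349)
x(Y) = 4/Y
K*x(-30) = 6269*(4/(-30))/1324 = 6269*(4*(-1/30))/1324 = (6269/1324)*(-2/15) = -6269/9930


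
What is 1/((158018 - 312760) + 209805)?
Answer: 1/55063 ≈ 1.8161e-5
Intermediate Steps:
1/((158018 - 312760) + 209805) = 1/(-154742 + 209805) = 1/55063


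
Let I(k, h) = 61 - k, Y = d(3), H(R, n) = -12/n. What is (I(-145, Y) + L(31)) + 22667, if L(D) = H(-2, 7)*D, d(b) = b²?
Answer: 159739/7 ≈ 22820.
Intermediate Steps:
Y = 9 (Y = 3² = 9)
L(D) = -12*D/7 (L(D) = (-12/7)*D = (-12*⅐)*D = -12*D/7)
(I(-145, Y) + L(31)) + 22667 = ((61 - 1*(-145)) - 12/7*31) + 22667 = ((61 + 145) - 372/7) + 22667 = (206 - 372/7) + 22667 = 1070/7 + 22667 = 159739/7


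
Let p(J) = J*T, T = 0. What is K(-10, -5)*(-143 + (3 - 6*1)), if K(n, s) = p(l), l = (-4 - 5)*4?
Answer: 0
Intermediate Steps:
l = -36 (l = -9*4 = -36)
p(J) = 0 (p(J) = J*0 = 0)
K(n, s) = 0
K(-10, -5)*(-143 + (3 - 6*1)) = 0*(-143 + (3 - 6*1)) = 0*(-143 + (3 - 6)) = 0*(-143 - 3) = 0*(-146) = 0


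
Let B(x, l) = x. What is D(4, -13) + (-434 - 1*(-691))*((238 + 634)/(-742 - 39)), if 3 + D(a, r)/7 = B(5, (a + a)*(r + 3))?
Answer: -213170/781 ≈ -272.94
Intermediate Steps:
D(a, r) = 14 (D(a, r) = -21 + 7*5 = -21 + 35 = 14)
D(4, -13) + (-434 - 1*(-691))*((238 + 634)/(-742 - 39)) = 14 + (-434 - 1*(-691))*((238 + 634)/(-742 - 39)) = 14 + (-434 + 691)*(872/(-781)) = 14 + 257*(872*(-1/781)) = 14 + 257*(-872/781) = 14 - 224104/781 = -213170/781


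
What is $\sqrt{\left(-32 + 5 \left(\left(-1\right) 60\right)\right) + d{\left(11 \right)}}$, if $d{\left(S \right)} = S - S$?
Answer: $2 i \sqrt{83} \approx 18.221 i$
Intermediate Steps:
$d{\left(S \right)} = 0$
$\sqrt{\left(-32 + 5 \left(\left(-1\right) 60\right)\right) + d{\left(11 \right)}} = \sqrt{\left(-32 + 5 \left(\left(-1\right) 60\right)\right) + 0} = \sqrt{\left(-32 + 5 \left(-60\right)\right) + 0} = \sqrt{\left(-32 - 300\right) + 0} = \sqrt{-332 + 0} = \sqrt{-332} = 2 i \sqrt{83}$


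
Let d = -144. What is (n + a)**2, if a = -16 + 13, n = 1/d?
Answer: 187489/20736 ≈ 9.0417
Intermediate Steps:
n = -1/144 (n = 1/(-144) = -1/144 ≈ -0.0069444)
a = -3
(n + a)**2 = (-1/144 - 3)**2 = (-433/144)**2 = 187489/20736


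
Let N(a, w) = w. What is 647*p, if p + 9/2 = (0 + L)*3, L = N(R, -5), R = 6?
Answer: -25233/2 ≈ -12617.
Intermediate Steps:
L = -5
p = -39/2 (p = -9/2 + (0 - 5)*3 = -9/2 - 5*3 = -9/2 - 15 = -39/2 ≈ -19.500)
647*p = 647*(-39/2) = -25233/2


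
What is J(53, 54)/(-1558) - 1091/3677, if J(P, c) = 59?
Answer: -1916721/5728766 ≈ -0.33458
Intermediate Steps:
J(53, 54)/(-1558) - 1091/3677 = 59/(-1558) - 1091/3677 = 59*(-1/1558) - 1091*1/3677 = -59/1558 - 1091/3677 = -1916721/5728766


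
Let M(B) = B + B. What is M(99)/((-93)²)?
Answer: 22/961 ≈ 0.022893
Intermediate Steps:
M(B) = 2*B
M(99)/((-93)²) = (2*99)/((-93)²) = 198/8649 = 198*(1/8649) = 22/961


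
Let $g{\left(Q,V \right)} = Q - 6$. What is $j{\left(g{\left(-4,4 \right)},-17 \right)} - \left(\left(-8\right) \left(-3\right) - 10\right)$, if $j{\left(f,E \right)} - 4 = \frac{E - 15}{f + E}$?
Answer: $- \frac{238}{27} \approx -8.8148$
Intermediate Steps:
$g{\left(Q,V \right)} = -6 + Q$ ($g{\left(Q,V \right)} = Q - 6 = -6 + Q$)
$j{\left(f,E \right)} = 4 + \frac{-15 + E}{E + f}$ ($j{\left(f,E \right)} = 4 + \frac{E - 15}{f + E} = 4 + \frac{-15 + E}{E + f}$)
$j{\left(g{\left(-4,4 \right)},-17 \right)} - \left(\left(-8\right) \left(-3\right) - 10\right) = \frac{-15 + 4 \left(-6 - 4\right) + 5 \left(-17\right)}{-17 - 10} - \left(\left(-8\right) \left(-3\right) - 10\right) = \frac{-15 + 4 \left(-10\right) - 85}{-17 - 10} - \left(24 - 10\right) = \frac{-15 - 40 - 85}{-27} - 14 = \left(- \frac{1}{27}\right) \left(-140\right) - 14 = \frac{140}{27} - 14 = - \frac{238}{27}$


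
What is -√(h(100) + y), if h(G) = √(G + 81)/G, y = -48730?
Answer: -I*√(4873000 - √181)/10 ≈ -220.75*I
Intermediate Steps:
h(G) = √(81 + G)/G
-√(h(100) + y) = -√(√(81 + 100)/100 - 48730) = -√(√181/100 - 48730) = -√(-48730 + √181/100)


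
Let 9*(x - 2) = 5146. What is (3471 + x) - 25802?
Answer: -195815/9 ≈ -21757.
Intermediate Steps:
x = 5164/9 (x = 2 + (⅑)*5146 = 2 + 5146/9 = 5164/9 ≈ 573.78)
(3471 + x) - 25802 = (3471 + 5164/9) - 25802 = 36403/9 - 25802 = -195815/9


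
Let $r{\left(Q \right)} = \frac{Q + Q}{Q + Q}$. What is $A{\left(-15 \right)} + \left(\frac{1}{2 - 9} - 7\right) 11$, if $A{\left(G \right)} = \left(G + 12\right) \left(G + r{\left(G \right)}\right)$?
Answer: $- \frac{256}{7} \approx -36.571$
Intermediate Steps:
$r{\left(Q \right)} = 1$ ($r{\left(Q \right)} = \frac{2 Q}{2 Q} = 2 Q \frac{1}{2 Q} = 1$)
$A{\left(G \right)} = \left(1 + G\right) \left(12 + G\right)$ ($A{\left(G \right)} = \left(G + 12\right) \left(G + 1\right) = \left(12 + G\right) \left(1 + G\right) = \left(1 + G\right) \left(12 + G\right)$)
$A{\left(-15 \right)} + \left(\frac{1}{2 - 9} - 7\right) 11 = \left(12 + \left(-15\right)^{2} + 13 \left(-15\right)\right) + \left(\frac{1}{2 - 9} - 7\right) 11 = \left(12 + 225 - 195\right) + \left(\frac{1}{-7} - 7\right) 11 = 42 + \left(- \frac{1}{7} - 7\right) 11 = 42 - \frac{550}{7} = - \frac{256}{7}$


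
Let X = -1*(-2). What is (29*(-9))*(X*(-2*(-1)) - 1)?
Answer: -783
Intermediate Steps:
X = 2
(29*(-9))*(X*(-2*(-1)) - 1) = (29*(-9))*(2*(-2*(-1)) - 1) = -261*(2*2 - 1) = -261*(4 - 1) = -261*3 = -783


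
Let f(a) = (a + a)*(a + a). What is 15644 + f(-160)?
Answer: 118044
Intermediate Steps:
f(a) = 4*a**2 (f(a) = (2*a)*(2*a) = 4*a**2)
15644 + f(-160) = 15644 + 4*(-160)**2 = 15644 + 4*25600 = 15644 + 102400 = 118044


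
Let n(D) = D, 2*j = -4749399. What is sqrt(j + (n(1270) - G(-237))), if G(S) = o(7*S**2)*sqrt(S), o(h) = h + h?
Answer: sqrt(-9493718 - 3145464*I*sqrt(237))/2 ≈ 2231.9 - 2712.0*I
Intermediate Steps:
j = -4749399/2 (j = (1/2)*(-4749399) = -4749399/2 ≈ -2.3747e+6)
o(h) = 2*h
G(S) = 14*S**(5/2) (G(S) = (2*(7*S**2))*sqrt(S) = (14*S**2)*sqrt(S) = 14*S**(5/2))
sqrt(j + (n(1270) - G(-237))) = sqrt(-4749399/2 + (1270 - 14*(-237)**(5/2))) = sqrt(-4749399/2 + (1270 - 14*56169*I*sqrt(237))) = sqrt(-4749399/2 + (1270 - 786366*I*sqrt(237))) = sqrt(-4746859/2 - 786366*I*sqrt(237))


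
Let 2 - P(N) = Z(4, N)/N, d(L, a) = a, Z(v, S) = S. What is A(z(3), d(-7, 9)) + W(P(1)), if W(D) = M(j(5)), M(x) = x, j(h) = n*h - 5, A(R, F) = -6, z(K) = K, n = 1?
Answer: -6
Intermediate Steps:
P(N) = 1 (P(N) = 2 - N/N = 2 - 1*1 = 2 - 1 = 1)
j(h) = -5 + h (j(h) = 1*h - 5 = h - 5 = -5 + h)
W(D) = 0 (W(D) = -5 + 5 = 0)
A(z(3), d(-7, 9)) + W(P(1)) = -6 + 0 = -6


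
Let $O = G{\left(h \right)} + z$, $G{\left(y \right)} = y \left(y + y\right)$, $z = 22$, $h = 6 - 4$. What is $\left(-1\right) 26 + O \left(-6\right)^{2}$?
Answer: $1054$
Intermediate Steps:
$h = 2$ ($h = 6 - 4 = 2$)
$G{\left(y \right)} = 2 y^{2}$ ($G{\left(y \right)} = y 2 y = 2 y^{2}$)
$O = 30$ ($O = 2 \cdot 2^{2} + 22 = 2 \cdot 4 + 22 = 8 + 22 = 30$)
$\left(-1\right) 26 + O \left(-6\right)^{2} = \left(-1\right) 26 + 30 \left(-6\right)^{2} = -26 + 30 \cdot 36 = -26 + 1080 = 1054$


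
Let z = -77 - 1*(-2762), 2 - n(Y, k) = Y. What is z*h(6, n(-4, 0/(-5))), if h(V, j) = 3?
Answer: 8055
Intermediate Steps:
n(Y, k) = 2 - Y
z = 2685 (z = -77 + 2762 = 2685)
z*h(6, n(-4, 0/(-5))) = 2685*3 = 8055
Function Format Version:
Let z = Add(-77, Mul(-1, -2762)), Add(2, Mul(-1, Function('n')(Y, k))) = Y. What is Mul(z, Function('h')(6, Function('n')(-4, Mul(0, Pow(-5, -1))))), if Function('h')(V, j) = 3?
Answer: 8055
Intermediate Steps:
Function('n')(Y, k) = Add(2, Mul(-1, Y))
z = 2685 (z = Add(-77, 2762) = 2685)
Mul(z, Function('h')(6, Function('n')(-4, Mul(0, Pow(-5, -1))))) = Mul(2685, 3) = 8055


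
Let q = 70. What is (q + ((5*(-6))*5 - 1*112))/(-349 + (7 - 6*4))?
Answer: 32/61 ≈ 0.52459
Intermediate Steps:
(q + ((5*(-6))*5 - 1*112))/(-349 + (7 - 6*4)) = (70 + ((5*(-6))*5 - 1*112))/(-349 + (7 - 6*4)) = (70 + (-30*5 - 112))/(-349 + (7 - 24)) = (70 + (-150 - 112))/(-349 - 17) = (70 - 262)/(-366) = -192*(-1/366) = 32/61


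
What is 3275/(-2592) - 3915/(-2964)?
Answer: 36715/640224 ≈ 0.057347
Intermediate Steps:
3275/(-2592) - 3915/(-2964) = 3275*(-1/2592) - 3915*(-1/2964) = -3275/2592 + 1305/988 = 36715/640224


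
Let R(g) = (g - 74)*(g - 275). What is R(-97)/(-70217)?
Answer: -63612/70217 ≈ -0.90593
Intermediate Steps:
R(g) = (-275 + g)*(-74 + g) (R(g) = (-74 + g)*(-275 + g) = (-275 + g)*(-74 + g))
R(-97)/(-70217) = (20350 + (-97)² - 349*(-97))/(-70217) = (20350 + 9409 + 33853)*(-1/70217) = 63612*(-1/70217) = -63612/70217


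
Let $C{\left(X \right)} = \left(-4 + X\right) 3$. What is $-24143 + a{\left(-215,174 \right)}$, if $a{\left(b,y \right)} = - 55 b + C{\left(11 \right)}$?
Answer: $-12297$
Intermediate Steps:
$C{\left(X \right)} = -12 + 3 X$
$a{\left(b,y \right)} = 21 - 55 b$ ($a{\left(b,y \right)} = - 55 b + \left(-12 + 3 \cdot 11\right) = - 55 b + \left(-12 + 33\right) = - 55 b + 21 = 21 - 55 b$)
$-24143 + a{\left(-215,174 \right)} = -24143 + \left(21 - -11825\right) = -24143 + \left(21 + 11825\right) = -24143 + 11846 = -12297$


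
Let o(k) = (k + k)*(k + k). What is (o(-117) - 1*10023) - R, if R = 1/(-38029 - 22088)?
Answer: 2689213762/60117 ≈ 44733.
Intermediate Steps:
R = -1/60117 (R = 1/(-60117) = -1/60117 ≈ -1.6634e-5)
o(k) = 4*k² (o(k) = (2*k)*(2*k) = 4*k²)
(o(-117) - 1*10023) - R = (4*(-117)² - 1*10023) - 1*(-1/60117) = (4*13689 - 10023) + 1/60117 = (54756 - 10023) + 1/60117 = 44733 + 1/60117 = 2689213762/60117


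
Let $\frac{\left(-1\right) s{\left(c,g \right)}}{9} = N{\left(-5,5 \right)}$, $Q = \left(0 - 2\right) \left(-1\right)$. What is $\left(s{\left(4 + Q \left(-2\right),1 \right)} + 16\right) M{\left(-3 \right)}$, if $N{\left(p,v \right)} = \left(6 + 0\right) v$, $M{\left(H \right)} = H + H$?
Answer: $1524$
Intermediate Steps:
$Q = 2$ ($Q = \left(-2\right) \left(-1\right) = 2$)
$M{\left(H \right)} = 2 H$
$N{\left(p,v \right)} = 6 v$
$s{\left(c,g \right)} = -270$ ($s{\left(c,g \right)} = - 9 \cdot 6 \cdot 5 = \left(-9\right) 30 = -270$)
$\left(s{\left(4 + Q \left(-2\right),1 \right)} + 16\right) M{\left(-3 \right)} = \left(-270 + 16\right) 2 \left(-3\right) = \left(-254\right) \left(-6\right) = 1524$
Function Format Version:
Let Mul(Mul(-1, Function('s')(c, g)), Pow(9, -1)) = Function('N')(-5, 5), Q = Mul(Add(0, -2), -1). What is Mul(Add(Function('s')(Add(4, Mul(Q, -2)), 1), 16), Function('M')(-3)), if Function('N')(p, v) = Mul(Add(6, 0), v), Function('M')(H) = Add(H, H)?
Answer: 1524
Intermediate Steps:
Q = 2 (Q = Mul(-2, -1) = 2)
Function('M')(H) = Mul(2, H)
Function('N')(p, v) = Mul(6, v)
Function('s')(c, g) = -270 (Function('s')(c, g) = Mul(-9, Mul(6, 5)) = Mul(-9, 30) = -270)
Mul(Add(Function('s')(Add(4, Mul(Q, -2)), 1), 16), Function('M')(-3)) = Mul(Add(-270, 16), Mul(2, -3)) = Mul(-254, -6) = 1524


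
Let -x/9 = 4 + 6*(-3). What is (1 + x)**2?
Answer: 16129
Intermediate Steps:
x = 126 (x = -9*(4 + 6*(-3)) = -9*(4 - 18) = -9*(-14) = 126)
(1 + x)**2 = (1 + 126)**2 = 127**2 = 16129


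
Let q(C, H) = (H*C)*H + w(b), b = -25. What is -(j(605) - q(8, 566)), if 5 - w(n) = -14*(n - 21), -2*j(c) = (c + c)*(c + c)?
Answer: 3294259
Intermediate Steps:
j(c) = -2*c² (j(c) = -(c + c)*(c + c)/2 = -2*c*2*c/2 = -2*c²)
w(n) = -289 + 14*n (w(n) = 5 - (-14)*(n - 21) = 5 - (-14)*(-21 + n) = 5 - (294 - 14*n) = 5 + (-294 + 14*n) = -289 + 14*n)
q(C, H) = -639 + C*H² (q(C, H) = (H*C)*H + (-289 + 14*(-25)) = (C*H)*H + (-289 - 350) = C*H² - 639 = -639 + C*H²)
-(j(605) - q(8, 566)) = -(-2*605² - (-639 + 8*566²)) = -(-2*366025 - (-639 + 8*320356)) = -(-732050 - (-639 + 2562848)) = -(-732050 - 1*2562209) = -(-732050 - 2562209) = -1*(-3294259) = 3294259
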